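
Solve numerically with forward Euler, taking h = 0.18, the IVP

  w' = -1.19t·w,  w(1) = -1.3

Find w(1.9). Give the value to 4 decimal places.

-0.2290

Euler: w_{n+1} = w_n + h·f(t_n, w_n).
t=1.000000, w=-1.300000: f=1.547000 → w ← -1.300000 + 0.18·1.547000 = -1.021540
t=1.180000, w=-1.021540: f=1.434446 → w ← -1.021540 + 0.18·1.434446 = -0.763340
t=1.360000, w=-0.763340: f=1.235389 → w ← -0.763340 + 0.18·1.235389 = -0.540970
t=1.540000, w=-0.540970: f=0.991381 → w ← -0.540970 + 0.18·0.991381 = -0.362521
t=1.720000, w=-0.362521: f=0.742008 → w ← -0.362521 + 0.18·0.742008 = -0.228960
w(1.9) ≈ -0.2290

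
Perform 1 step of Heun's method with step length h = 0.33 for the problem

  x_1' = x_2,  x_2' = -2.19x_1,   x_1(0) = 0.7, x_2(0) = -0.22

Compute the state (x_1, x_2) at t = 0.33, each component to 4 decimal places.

0.5439, -0.6997

Heun on (x_1,x_2): k1 = f(t_n, state_n); k2 = f(t_n + h, state_n + h·k1); state_{n+1} = state_n + (h/2)·(k1 + k2).
0.000000: (0.700000, -0.220000)
  k1 = (-0.220000, -1.533000)
  predictor → (0.627400, -0.725890)
  k2 = (-0.725890, -1.374006)
  → (0.543928, -0.699656)
(x_1(0.33), x_2(0.33)) ≈ (0.5439, -0.6997)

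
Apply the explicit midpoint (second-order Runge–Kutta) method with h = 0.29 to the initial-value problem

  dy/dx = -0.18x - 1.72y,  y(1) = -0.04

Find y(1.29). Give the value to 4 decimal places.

Midpoint: k1 = f(x_n, y_n); k2 = f(x_n + h/2, y_n + (h/2)·k1); y_{n+1} = y_n + h·k2.
x=1.000000, y=-0.040000:
  k1 = f(1.000000, -0.040000) = -0.111200
  k2 = f(1.145000, -0.056124) = -0.109567
  y ← -0.040000 + 0.29·(-0.109567) = -0.071774
y(1.29) ≈ -0.0718

-0.0718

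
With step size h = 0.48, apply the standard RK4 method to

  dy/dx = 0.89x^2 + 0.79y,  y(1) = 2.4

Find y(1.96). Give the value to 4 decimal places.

7.7954

RK4: k1 = f(x_n, y_n); k2 = f(x_n + h/2, y_n + (h/2)·k1); k3 = f(x_n + h/2, y_n + (h/2)·k2); k4 = f(x_n + h, y_n + h·k3); y_{n+1} = y_n + (h/6)·(k1 + 2k2 + 2k3 + k4).
x=1.000000, y=2.400000:
  k1 = f(1.000000, 2.400000) = 2.786000
  k2 = f(1.240000, 3.068640) = 3.792690
  k3 = f(1.240000, 3.310246) = 3.983558
  k4 = f(1.480000, 4.312108) = 5.356021
  y ← 2.400000 + (0.48/6)·(k1 + 2k2 + 2k3 + k4) = 4.295561
x=1.480000, y=4.295561:
  k1 = f(1.480000, 4.295561) = 5.342949
  k2 = f(1.720000, 5.577869) = 7.039493
  k3 = f(1.720000, 5.985040) = 7.361157
  k4 = f(1.960000, 7.828917) = 9.603868
  y ← 4.295561 + (0.48/6)·(k1 + 2k2 + 2k3 + k4) = 7.795411
y(1.96) ≈ 7.7954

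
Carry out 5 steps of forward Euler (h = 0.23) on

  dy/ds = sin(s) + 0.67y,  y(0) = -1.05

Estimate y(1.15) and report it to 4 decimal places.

-1.5813

Euler: y_{n+1} = y_n + h·f(s_n, y_n).
s=0.000000, y=-1.050000: f=-0.703500 → y ← -1.050000 + 0.23·(-0.703500) = -1.211805
s=0.230000, y=-1.211805: f=-0.583932 → y ← -1.211805 + 0.23·(-0.583932) = -1.346109
s=0.460000, y=-1.346109: f=-0.457945 → y ← -1.346109 + 0.23·(-0.457945) = -1.451437
s=0.690000, y=-1.451437: f=-0.335925 → y ← -1.451437 + 0.23·(-0.335925) = -1.528700
s=0.920000, y=-1.528700: f=-0.228627 → y ← -1.528700 + 0.23·(-0.228627) = -1.581284
y(1.15) ≈ -1.5813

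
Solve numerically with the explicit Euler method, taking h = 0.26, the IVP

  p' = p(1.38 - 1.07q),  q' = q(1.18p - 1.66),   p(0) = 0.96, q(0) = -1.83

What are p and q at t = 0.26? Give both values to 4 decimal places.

Euler on (p,q): p_{n+1} = p_n + h·p', q_{n+1} = q_n + h·q'.
0.000000: (0.960000, -1.830000); f=(3.204576, 0.964776) → (1.793190, -1.579158)
(p(0.26), q(0.26)) ≈ (1.7932, -1.5792)

1.7932, -1.5792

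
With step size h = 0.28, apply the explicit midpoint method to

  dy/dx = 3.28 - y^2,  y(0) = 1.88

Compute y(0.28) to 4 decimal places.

Midpoint: k1 = f(x_n, y_n); k2 = f(x_n + h/2, y_n + (h/2)·k1); y_{n+1} = y_n + h·k2.
x=0.000000, y=1.880000:
  k1 = f(0.000000, 1.880000) = -0.254400
  k2 = f(0.140000, 1.844384) = -0.121752
  y ← 1.880000 + 0.28·(-0.121752) = 1.845909
y(0.28) ≈ 1.8459

1.8459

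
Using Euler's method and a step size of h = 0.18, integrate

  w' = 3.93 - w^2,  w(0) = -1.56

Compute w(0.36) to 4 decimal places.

-0.8831

Euler: w_{n+1} = w_n + h·f(s_n, w_n).
s=0.000000, w=-1.560000: f=1.496400 → w ← -1.560000 + 0.18·1.496400 = -1.290648
s=0.180000, w=-1.290648: f=2.264228 → w ← -1.290648 + 0.18·2.264228 = -0.883087
w(0.36) ≈ -0.8831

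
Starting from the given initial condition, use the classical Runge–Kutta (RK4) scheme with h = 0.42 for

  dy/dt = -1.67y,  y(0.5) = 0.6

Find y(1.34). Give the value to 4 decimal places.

0.1483

RK4: k1 = f(t_n, y_n); k2 = f(t_n + h/2, y_n + (h/2)·k1); k3 = f(t_n + h/2, y_n + (h/2)·k2); k4 = f(t_n + h, y_n + h·k3); y_{n+1} = y_n + (h/6)·(k1 + 2k2 + 2k3 + k4).
t=0.500000, y=0.600000:
  k1 = f(0.500000, 0.600000) = -1.002000
  k2 = f(0.710000, 0.389580) = -0.650599
  k3 = f(0.710000, 0.463374) = -0.773835
  k4 = f(0.920000, 0.274989) = -0.459232
  y ← 0.600000 + (0.42/6)·(k1 + 2k2 + 2k3 + k4) = 0.298293
t=0.920000, y=0.298293:
  k1 = f(0.920000, 0.298293) = -0.498149
  k2 = f(1.130000, 0.193682) = -0.323448
  k3 = f(1.130000, 0.230369) = -0.384716
  k4 = f(1.340000, 0.136712) = -0.228310
  y ← 0.298293 + (0.42/6)·(k1 + 2k2 + 2k3 + k4) = 0.148298
y(1.34) ≈ 0.1483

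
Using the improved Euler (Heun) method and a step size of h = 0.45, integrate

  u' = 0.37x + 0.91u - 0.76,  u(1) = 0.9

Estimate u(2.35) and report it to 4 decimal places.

Heun: k1 = f(x_n, u_n); k2 = f(x_n + h, u_n + h·k1); u_{n+1} = u_n + (h/2)·(k1 + k2).
x=1.000000, u=0.900000:
  k1 = f(1.000000, 0.900000) = 0.429000
  k2 = f(1.450000, 1.093050) = 0.771176
  u ← 0.900000 + (0.45/2)·(0.429000 + 0.771176) = 1.170039
x=1.450000, u=1.170039:
  k1 = f(1.450000, 1.170039) = 0.841236
  k2 = f(1.900000, 1.548596) = 1.352222
  u ← 1.170039 + (0.45/2)·(0.841236 + 1.352222) = 1.663568
x=1.900000, u=1.663568:
  k1 = f(1.900000, 1.663568) = 1.456846
  k2 = f(2.350000, 2.319148) = 2.219925
  u ← 1.663568 + (0.45/2)·(1.456846 + 2.219925) = 2.490841
u(2.35) ≈ 2.4908

2.4908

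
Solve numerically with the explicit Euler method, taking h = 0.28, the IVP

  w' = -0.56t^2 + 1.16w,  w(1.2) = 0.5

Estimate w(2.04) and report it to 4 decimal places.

-0.1744

Euler: w_{n+1} = w_n + h·f(t_n, w_n).
t=1.200000, w=0.500000: f=-0.226400 → w ← 0.500000 + 0.28·(-0.226400) = 0.436608
t=1.480000, w=0.436608: f=-0.720159 → w ← 0.436608 + 0.28·(-0.720159) = 0.234964
t=1.760000, w=0.234964: f=-1.462098 → w ← 0.234964 + 0.28·(-1.462098) = -0.174424
w(2.04) ≈ -0.1744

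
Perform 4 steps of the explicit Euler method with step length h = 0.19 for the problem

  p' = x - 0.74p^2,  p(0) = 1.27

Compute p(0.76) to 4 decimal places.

Euler: p_{n+1} = p_n + h·f(x_n, p_n).
x=0.000000, p=1.270000: f=-1.193546 → p ← 1.270000 + 0.19·(-1.193546) = 1.043226
x=0.190000, p=1.043226: f=-0.615358 → p ← 1.043226 + 0.19·(-0.615358) = 0.926308
x=0.380000, p=0.926308: f=-0.254955 → p ← 0.926308 + 0.19·(-0.254955) = 0.877867
x=0.570000, p=0.877867: f=-0.000281 → p ← 0.877867 + 0.19·(-0.000281) = 0.877813
p(0.76) ≈ 0.8778

0.8778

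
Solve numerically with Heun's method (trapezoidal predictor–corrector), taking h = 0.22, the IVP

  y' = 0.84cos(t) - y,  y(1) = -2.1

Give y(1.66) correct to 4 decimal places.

Heun: k1 = f(t_n, y_n); k2 = f(t_n + h, y_n + h·k1); y_{n+1} = y_n + (h/2)·(k1 + k2).
t=1.000000, y=-2.100000:
  k1 = f(1.000000, -2.100000) = 2.553854
  k2 = f(1.220000, -1.538152) = 1.826815
  y ← -2.100000 + (0.22/2)·(2.553854 + 1.826815) = -1.618126
t=1.220000, y=-1.618126:
  k1 = f(1.220000, -1.618126) = 1.906789
  k2 = f(1.440000, -1.198633) = 1.308189
  y ← -1.618126 + (0.22/2)·(1.906789 + 1.308189) = -1.264479
t=1.440000, y=-1.264479:
  k1 = f(1.440000, -1.264479) = 1.374035
  k2 = f(1.660000, -0.962191) = 0.887360
  y ← -1.264479 + (0.22/2)·(1.374035 + 0.887360) = -1.015726
y(1.66) ≈ -1.0157

-1.0157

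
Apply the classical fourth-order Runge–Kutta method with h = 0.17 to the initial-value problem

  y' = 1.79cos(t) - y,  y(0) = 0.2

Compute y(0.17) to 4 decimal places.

RK4: k1 = f(t_n, y_n); k2 = f(t_n + h/2, y_n + (h/2)·k1); k3 = f(t_n + h/2, y_n + (h/2)·k2); k4 = f(t_n + h, y_n + h·k3); y_{n+1} = y_n + (h/6)·(k1 + 2k2 + 2k3 + k4).
t=0.000000, y=0.200000:
  k1 = f(0.000000, 0.200000) = 1.590000
  k2 = f(0.085000, 0.335150) = 1.448388
  k3 = f(0.085000, 0.323113) = 1.460425
  k4 = f(0.170000, 0.448272) = 1.315925
  y ← 0.200000 + (0.17/6)·(k1 + 2k2 + 2k3 + k4) = 0.447167
y(0.17) ≈ 0.4472

0.4472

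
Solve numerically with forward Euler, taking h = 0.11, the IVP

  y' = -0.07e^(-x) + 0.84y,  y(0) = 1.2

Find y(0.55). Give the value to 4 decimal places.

1.8284

Euler: y_{n+1} = y_n + h·f(x_n, y_n).
x=0.000000, y=1.200000: f=0.938000 → y ← 1.200000 + 0.11·0.938000 = 1.303180
x=0.110000, y=1.303180: f=1.031963 → y ← 1.303180 + 0.11·1.031963 = 1.416696
x=0.220000, y=1.416696: f=1.133848 → y ← 1.416696 + 0.11·1.133848 = 1.541419
x=0.330000, y=1.541419: f=1.244467 → y ← 1.541419 + 0.11·1.244467 = 1.678311
x=0.440000, y=1.678311: f=1.364698 → y ← 1.678311 + 0.11·1.364698 = 1.828427
y(0.55) ≈ 1.8284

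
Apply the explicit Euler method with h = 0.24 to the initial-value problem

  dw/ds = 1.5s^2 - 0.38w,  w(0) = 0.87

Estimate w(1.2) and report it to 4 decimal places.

Euler: w_{n+1} = w_n + h·f(s_n, w_n).
s=0.000000, w=0.870000: f=-0.330600 → w ← 0.870000 + 0.24·(-0.330600) = 0.790656
s=0.240000, w=0.790656: f=-0.214049 → w ← 0.790656 + 0.24·(-0.214049) = 0.739284
s=0.480000, w=0.739284: f=0.064672 → w ← 0.739284 + 0.24·0.064672 = 0.754805
s=0.720000, w=0.754805: f=0.490774 → w ← 0.754805 + 0.24·0.490774 = 0.872591
s=0.960000, w=0.872591: f=1.050815 → w ← 0.872591 + 0.24·1.050815 = 1.124787
w(1.2) ≈ 1.1248

1.1248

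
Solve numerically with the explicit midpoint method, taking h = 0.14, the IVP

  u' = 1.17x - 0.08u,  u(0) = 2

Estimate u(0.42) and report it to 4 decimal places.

2.0361

Midpoint: k1 = f(x_n, u_n); k2 = f(x_n + h/2, u_n + (h/2)·k1); u_{n+1} = u_n + h·k2.
x=0.000000, u=2.000000:
  k1 = f(0.000000, 2.000000) = -0.160000
  k2 = f(0.070000, 1.988800) = -0.077204
  u ← 2.000000 + 0.14·(-0.077204) = 1.989191
x=0.140000, u=1.989191:
  k1 = f(0.140000, 1.989191) = 0.004665
  k2 = f(0.210000, 1.989518) = 0.086539
  u ← 1.989191 + 0.14·0.086539 = 2.001307
x=0.280000, u=2.001307:
  k1 = f(0.280000, 2.001307) = 0.167495
  k2 = f(0.350000, 2.013032) = 0.248457
  u ← 2.001307 + 0.14·0.248457 = 2.036091
u(0.42) ≈ 2.0361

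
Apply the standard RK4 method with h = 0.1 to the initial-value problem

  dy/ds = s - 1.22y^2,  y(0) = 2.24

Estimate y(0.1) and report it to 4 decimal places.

RK4: k1 = f(s_n, y_n); k2 = f(s_n + h/2, y_n + (h/2)·k1); k3 = f(s_n + h/2, y_n + (h/2)·k2); k4 = f(s_n + h, y_n + h·k3); y_{n+1} = y_n + (h/6)·(k1 + 2k2 + 2k3 + k4).
s=0.000000, y=2.240000:
  k1 = f(0.000000, 2.240000) = -6.121472
  k2 = f(0.050000, 1.933926) = -4.512887
  k3 = f(0.050000, 2.014356) = -4.900307
  k4 = f(0.100000, 1.749969) = -3.636119
  y ← 2.240000 + (0.1/6)·(k1 + 2k2 + 2k3 + k4) = 1.763600
y(0.1) ≈ 1.7636

1.7636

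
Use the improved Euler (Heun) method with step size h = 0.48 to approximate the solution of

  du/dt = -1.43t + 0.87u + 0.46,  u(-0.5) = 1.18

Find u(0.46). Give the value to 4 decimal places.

3.5688

Heun: k1 = f(t_n, u_n); k2 = f(t_n + h, u_n + h·k1); u_{n+1} = u_n + (h/2)·(k1 + k2).
t=-0.500000, u=1.180000:
  k1 = f(-0.500000, 1.180000) = 2.201600
  k2 = f(-0.020000, 2.236768) = 2.434588
  u ← 1.180000 + (0.48/2)·(2.201600 + 2.434588) = 2.292685
t=-0.020000, u=2.292685:
  k1 = f(-0.020000, 2.292685) = 2.483236
  k2 = f(0.460000, 3.484638) = 2.833835
  u ← 2.292685 + (0.48/2)·(2.483236 + 2.833835) = 3.568782
u(0.46) ≈ 3.5688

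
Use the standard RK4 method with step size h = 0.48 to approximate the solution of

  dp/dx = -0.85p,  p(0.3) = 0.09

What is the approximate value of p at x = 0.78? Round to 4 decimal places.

0.0599

RK4: k1 = f(x_n, p_n); k2 = f(x_n + h/2, p_n + (h/2)·k1); k3 = f(x_n + h/2, p_n + (h/2)·k2); k4 = f(x_n + h, p_n + h·k3); p_{n+1} = p_n + (h/6)·(k1 + 2k2 + 2k3 + k4).
x=0.300000, p=0.090000:
  k1 = f(0.300000, 0.090000) = -0.076500
  k2 = f(0.540000, 0.071640) = -0.060894
  k3 = f(0.540000, 0.075385) = -0.064078
  k4 = f(0.780000, 0.059243) = -0.050356
  p ← 0.090000 + (0.48/6)·(k1 + 2k2 + 2k3 + k4) = 0.059856
p(0.78) ≈ 0.0599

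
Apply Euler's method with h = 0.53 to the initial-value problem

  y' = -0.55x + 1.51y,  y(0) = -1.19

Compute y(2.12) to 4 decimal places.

-14.0210

Euler: y_{n+1} = y_n + h·f(x_n, y_n).
x=0.000000, y=-1.190000: f=-1.796900 → y ← -1.190000 + 0.53·(-1.796900) = -2.142357
x=0.530000, y=-2.142357: f=-3.526459 → y ← -2.142357 + 0.53·(-3.526459) = -4.011380
x=1.060000, y=-4.011380: f=-6.640184 → y ← -4.011380 + 0.53·(-6.640184) = -7.530678
x=1.590000, y=-7.530678: f=-12.245824 → y ← -7.530678 + 0.53·(-12.245824) = -14.020965
y(2.12) ≈ -14.0210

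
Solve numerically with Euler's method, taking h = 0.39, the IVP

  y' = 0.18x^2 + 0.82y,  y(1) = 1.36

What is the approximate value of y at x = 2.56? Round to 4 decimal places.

Euler: y_{n+1} = y_n + h·f(x_n, y_n).
x=1.000000, y=1.360000: f=1.295200 → y ← 1.360000 + 0.39·1.295200 = 1.865128
x=1.390000, y=1.865128: f=1.877183 → y ← 1.865128 + 0.39·1.877183 = 2.597229
x=1.780000, y=2.597229: f=2.700040 → y ← 2.597229 + 0.39·2.700040 = 3.650245
x=2.170000, y=3.650245: f=3.840803 → y ← 3.650245 + 0.39·3.840803 = 5.148158
y(2.56) ≈ 5.1482

5.1482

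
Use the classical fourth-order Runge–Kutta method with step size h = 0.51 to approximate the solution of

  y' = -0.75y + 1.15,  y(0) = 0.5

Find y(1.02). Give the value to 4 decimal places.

RK4: k1 = f(t_n, y_n); k2 = f(t_n + h/2, y_n + (h/2)·k1); k3 = f(t_n + h/2, y_n + (h/2)·k2); k4 = f(t_n + h, y_n + h·k3); y_{n+1} = y_n + (h/6)·(k1 + 2k2 + 2k3 + k4).
t=0.000000, y=0.500000:
  k1 = f(0.000000, 0.500000) = 0.775000
  k2 = f(0.255000, 0.697625) = 0.626781
  k3 = f(0.255000, 0.659829) = 0.655128
  k4 = f(0.510000, 0.834115) = 0.524414
  y ← 0.500000 + (0.51/6)·(k1 + 2k2 + 2k3 + k4) = 0.828375
t=0.510000, y=0.828375:
  k1 = f(0.510000, 0.828375) = 0.528719
  k2 = f(0.765000, 0.963198) = 0.427601
  k3 = f(0.765000, 0.937413) = 0.446940
  k4 = f(1.020000, 1.056314) = 0.357764
  y ← 0.828375 + (0.51/6)·(k1 + 2k2 + 2k3 + k4) = 1.052398
y(1.02) ≈ 1.0524

1.0524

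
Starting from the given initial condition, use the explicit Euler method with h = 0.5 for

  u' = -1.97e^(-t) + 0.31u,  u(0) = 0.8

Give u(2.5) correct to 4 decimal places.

Euler: u_{n+1} = u_n + h·f(t_n, u_n).
t=0.000000, u=0.800000: f=-1.722000 → u ← 0.800000 + 0.5·(-1.722000) = -0.061000
t=0.500000, u=-0.061000: f=-1.213775 → u ← -0.061000 + 0.5·(-1.213775) = -0.667888
t=1.000000, u=-0.667888: f=-0.931768 → u ← -0.667888 + 0.5·(-0.931768) = -1.133772
t=1.500000, u=-1.133772: f=-0.791036 → u ← -1.133772 + 0.5·(-0.791036) = -1.529289
t=2.000000, u=-1.529289: f=-0.740690 → u ← -1.529289 + 0.5·(-0.740690) = -1.899634
u(2.5) ≈ -1.8996

-1.8996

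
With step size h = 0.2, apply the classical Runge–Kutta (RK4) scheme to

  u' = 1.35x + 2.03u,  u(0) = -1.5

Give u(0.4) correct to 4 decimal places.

RK4: k1 = f(x_n, u_n); k2 = f(x_n + h/2, u_n + (h/2)·k1); k3 = f(x_n + h/2, u_n + (h/2)·k2); k4 = f(x_n + h, u_n + h·k3); u_{n+1} = u_n + (h/6)·(k1 + 2k2 + 2k3 + k4).
x=0.000000, u=-1.500000:
  k1 = f(0.000000, -1.500000) = -3.045000
  k2 = f(0.100000, -1.804500) = -3.528135
  k3 = f(0.100000, -1.852813) = -3.626211
  k4 = f(0.200000, -2.225242) = -4.247242
  u ← -1.500000 + (0.2/6)·(k1 + 2k2 + 2k3 + k4) = -2.220031
x=0.200000, u=-2.220031:
  k1 = f(0.200000, -2.220031) = -4.236663
  k2 = f(0.300000, -2.643697) = -4.961706
  k3 = f(0.300000, -2.716202) = -5.108890
  k4 = f(0.400000, -3.241809) = -6.040872
  u ← -2.220031 + (0.2/6)·(k1 + 2k2 + 2k3 + k4) = -3.233989
u(0.4) ≈ -3.2340

-3.2340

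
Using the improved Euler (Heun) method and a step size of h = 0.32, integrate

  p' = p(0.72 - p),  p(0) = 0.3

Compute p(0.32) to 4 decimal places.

0.3408

Heun: k1 = f(s_n, p_n); k2 = f(s_n + h, p_n + h·k1); p_{n+1} = p_n + (h/2)·(k1 + k2).
s=0.000000, p=0.300000:
  k1 = f(0.000000, 0.300000) = 0.126000
  k2 = f(0.320000, 0.340320) = 0.129213
  p ← 0.300000 + (0.32/2)·(0.126000 + 0.129213) = 0.340834
p(0.32) ≈ 0.3408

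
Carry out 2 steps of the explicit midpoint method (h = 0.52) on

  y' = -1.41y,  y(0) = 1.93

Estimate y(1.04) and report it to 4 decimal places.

Midpoint: k1 = f(t_n, y_n); k2 = f(t_n + h/2, y_n + (h/2)·k1); y_{n+1} = y_n + h·k2.
t=0.000000, y=1.930000:
  k1 = f(0.000000, 1.930000) = -2.721300
  k2 = f(0.260000, 1.222462) = -1.723671
  y ← 1.930000 + 0.52·(-1.723671) = 1.033691
t=0.520000, y=1.033691:
  k1 = f(0.520000, 1.033691) = -1.457504
  k2 = f(0.780000, 0.654740) = -0.923183
  y ← 1.033691 + 0.52·(-0.923183) = 0.553636
y(1.04) ≈ 0.5536

0.5536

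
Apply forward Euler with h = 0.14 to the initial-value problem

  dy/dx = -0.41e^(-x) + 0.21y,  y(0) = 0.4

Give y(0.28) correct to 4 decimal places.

Euler: y_{n+1} = y_n + h·f(x_n, y_n).
x=0.000000, y=0.400000: f=-0.326000 → y ← 0.400000 + 0.14·(-0.326000) = 0.354360
x=0.140000, y=0.354360: f=-0.282021 → y ← 0.354360 + 0.14·(-0.282021) = 0.314877
y(0.28) ≈ 0.3149

0.3149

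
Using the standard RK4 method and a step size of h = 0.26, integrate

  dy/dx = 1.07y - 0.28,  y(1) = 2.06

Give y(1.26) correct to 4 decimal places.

2.6368

RK4: k1 = f(x_n, y_n); k2 = f(x_n + h/2, y_n + (h/2)·k1); k3 = f(x_n + h/2, y_n + (h/2)·k2); k4 = f(x_n + h, y_n + h·k3); y_{n+1} = y_n + (h/6)·(k1 + 2k2 + 2k3 + k4).
x=1.000000, y=2.060000:
  k1 = f(1.000000, 2.060000) = 1.924200
  k2 = f(1.130000, 2.310146) = 2.191856
  k3 = f(1.130000, 2.344941) = 2.229087
  k4 = f(1.260000, 2.639563) = 2.544332
  y ← 2.060000 + (0.26/6)·(k1 + 2k2 + 2k3 + k4) = 2.636785
y(1.26) ≈ 2.6368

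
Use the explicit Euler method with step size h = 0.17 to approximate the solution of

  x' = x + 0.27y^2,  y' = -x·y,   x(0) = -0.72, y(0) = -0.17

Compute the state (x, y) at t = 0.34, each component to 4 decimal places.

Euler on (x,y): x_{n+1} = x_n + h·x', y_{n+1} = y_n + h·y'.
0.000000: (-0.720000, -0.170000); f=(-0.712197, -0.122400) → (-0.841073, -0.190808)
0.170000: (-0.841073, -0.190808); f=(-0.831243, -0.160484) → (-0.982385, -0.218090)
(x(0.34), y(0.34)) ≈ (-0.9824, -0.2181)

-0.9824, -0.2181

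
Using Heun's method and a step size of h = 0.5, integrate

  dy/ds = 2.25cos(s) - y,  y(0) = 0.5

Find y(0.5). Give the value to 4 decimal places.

1.0874

Heun: k1 = f(s_n, y_n); k2 = f(s_n + h, y_n + h·k1); y_{n+1} = y_n + (h/2)·(k1 + k2).
s=0.000000, y=0.500000:
  k1 = f(0.000000, 0.500000) = 1.750000
  k2 = f(0.500000, 1.375000) = 0.599561
  y ← 0.500000 + (0.5/2)·(1.750000 + 0.599561) = 1.087390
y(0.5) ≈ 1.0874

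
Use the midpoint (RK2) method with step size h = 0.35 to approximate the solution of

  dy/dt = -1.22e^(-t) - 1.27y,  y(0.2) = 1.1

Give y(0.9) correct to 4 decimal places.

0.1777

Midpoint: k1 = f(t_n, y_n); k2 = f(t_n + h/2, y_n + (h/2)·k1); y_{n+1} = y_n + h·k2.
t=0.200000, y=1.100000:
  k1 = f(0.200000, 1.100000) = -2.395852
  k2 = f(0.375000, 0.680726) = -1.703015
  y ← 1.100000 + 0.35·(-1.703015) = 0.503945
t=0.550000, y=0.503945:
  k1 = f(0.550000, 0.503945) = -1.343889
  k2 = f(0.725000, 0.268764) = -0.932207
  y ← 0.503945 + 0.35·(-0.932207) = 0.177672
y(0.9) ≈ 0.1777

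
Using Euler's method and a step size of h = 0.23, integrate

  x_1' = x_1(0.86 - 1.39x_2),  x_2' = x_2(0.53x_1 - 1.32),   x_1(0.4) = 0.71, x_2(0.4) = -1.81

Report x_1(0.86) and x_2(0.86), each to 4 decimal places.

Euler on (x_1,x_2): x_1_{n+1} = x_1_n + h·x_1', x_2_{n+1} = x_2_n + h·x_2'.
0.400000: (0.710000, -1.810000); f=(2.396889, 1.708097) → (1.261284, -1.417138)
0.630000: (1.261284, -1.417138); f=(3.569210, 0.923292) → (2.082203, -1.204780)
(x_1(0.86), x_2(0.86)) ≈ (2.0822, -1.2048)

2.0822, -1.2048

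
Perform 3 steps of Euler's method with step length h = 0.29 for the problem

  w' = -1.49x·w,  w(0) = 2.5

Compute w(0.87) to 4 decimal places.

1.6387

Euler: w_{n+1} = w_n + h·f(x_n, w_n).
x=0.000000, w=2.500000: f=0.000000 → w ← 2.500000 + 0.29·0.000000 = 2.500000
x=0.290000, w=2.500000: f=-1.080250 → w ← 2.500000 + 0.29·(-1.080250) = 2.186727
x=0.580000, w=2.186727: f=-1.889770 → w ← 2.186727 + 0.29·(-1.889770) = 1.638694
w(0.87) ≈ 1.6387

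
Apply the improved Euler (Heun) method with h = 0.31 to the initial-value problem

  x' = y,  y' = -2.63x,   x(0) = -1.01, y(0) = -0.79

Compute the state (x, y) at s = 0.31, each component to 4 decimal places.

Heun on (x,y): k1 = f(s_n, state_n); k2 = f(s_n + h, state_n + h·k1); state_{n+1} = state_n + (h/2)·(k1 + k2).
0.000000: (-1.010000, -0.790000)
  k1 = (-0.790000, 2.656300)
  predictor → (-1.254900, 0.033453)
  k2 = (0.033453, 3.300387)
  → (-1.127265, 0.133286)
(x(0.31), y(0.31)) ≈ (-1.1273, 0.1333)

-1.1273, 0.1333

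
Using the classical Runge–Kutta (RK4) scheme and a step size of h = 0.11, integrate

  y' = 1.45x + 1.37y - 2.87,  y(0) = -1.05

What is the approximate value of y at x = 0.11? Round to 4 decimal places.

RK4: k1 = f(x_n, y_n); k2 = f(x_n + h/2, y_n + (h/2)·k1); k3 = f(x_n + h/2, y_n + (h/2)·k2); k4 = f(x_n + h, y_n + h·k3); y_{n+1} = y_n + (h/6)·(k1 + 2k2 + 2k3 + k4).
x=0.000000, y=-1.050000:
  k1 = f(0.000000, -1.050000) = -4.308500
  k2 = f(0.055000, -1.286968) = -4.553395
  k3 = f(0.055000, -1.300437) = -4.571848
  k4 = f(0.110000, -1.552903) = -4.837978
  y ← -1.050000 + (0.11/6)·(k1 + 2k2 + 2k3 + k4) = -1.552278
y(0.11) ≈ -1.5523

-1.5523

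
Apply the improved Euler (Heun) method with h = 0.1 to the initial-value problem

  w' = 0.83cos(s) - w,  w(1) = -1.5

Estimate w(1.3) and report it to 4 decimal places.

-1.0263

Heun: k1 = f(s_n, w_n); k2 = f(s_n + h, w_n + h·k1); w_{n+1} = w_n + (h/2)·(k1 + k2).
s=1.000000, w=-1.500000:
  k1 = f(1.000000, -1.500000) = 1.948451
  k2 = f(1.100000, -1.305155) = 1.681640
  w ← -1.500000 + (0.1/2)·(1.948451 + 1.681640) = -1.318495
s=1.100000, w=-1.318495:
  k1 = f(1.100000, -1.318495) = 1.694980
  k2 = f(1.200000, -1.148997) = 1.449754
  w ← -1.318495 + (0.1/2)·(1.694980 + 1.449754) = -1.161259
s=1.200000, w=-1.161259:
  k1 = f(1.200000, -1.161259) = 1.462016
  k2 = f(1.300000, -1.015057) = 1.237081
  w ← -1.161259 + (0.1/2)·(1.462016 + 1.237081) = -1.026304
w(1.3) ≈ -1.0263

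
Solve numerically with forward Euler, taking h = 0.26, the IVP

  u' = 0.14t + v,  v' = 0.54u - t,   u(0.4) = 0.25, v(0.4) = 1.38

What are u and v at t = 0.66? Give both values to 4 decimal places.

Euler on (u,v): u_{n+1} = u_n + h·u', v_{n+1} = v_n + h·v'.
0.400000: (0.250000, 1.380000); f=(1.436000, -0.265000) → (0.623360, 1.311100)
(u(0.66), v(0.66)) ≈ (0.6234, 1.3111)

0.6234, 1.3111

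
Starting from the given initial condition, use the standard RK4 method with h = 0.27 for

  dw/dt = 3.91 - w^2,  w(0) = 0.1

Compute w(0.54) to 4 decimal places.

1.5922

RK4: k1 = f(t_n, w_n); k2 = f(t_n + h/2, w_n + (h/2)·k1); k3 = f(t_n + h/2, w_n + (h/2)·k2); k4 = f(t_n + h, w_n + h·k3); w_{n+1} = w_n + (h/6)·(k1 + 2k2 + 2k3 + k4).
t=0.000000, w=0.100000:
  k1 = f(0.000000, 0.100000) = 3.900000
  k2 = f(0.135000, 0.626500) = 3.517498
  k3 = f(0.135000, 0.574862) = 3.579533
  k4 = f(0.270000, 1.066474) = 2.772633
  w ← 0.100000 + (0.27/6)·(k1 + 2k2 + 2k3 + k4) = 1.039001
t=0.270000, w=1.039001:
  k1 = f(0.270000, 1.039001) = 2.830476
  k2 = f(0.405000, 1.421116) = 1.890430
  k3 = f(0.405000, 1.294209) = 2.235022
  k4 = f(0.540000, 1.642457) = 1.212334
  w ← 1.039001 + (0.27/6)·(k1 + 2k2 + 2k3 + k4) = 1.592218
w(0.54) ≈ 1.5922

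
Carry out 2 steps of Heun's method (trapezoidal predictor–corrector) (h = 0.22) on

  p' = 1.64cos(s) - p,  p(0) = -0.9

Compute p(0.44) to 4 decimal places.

-0.0268

Heun: k1 = f(s_n, p_n); k2 = f(s_n + h, p_n + h·k1); p_{n+1} = p_n + (h/2)·(k1 + k2).
s=0.000000, p=-0.900000:
  k1 = f(0.000000, -0.900000) = 2.540000
  k2 = f(0.220000, -0.341200) = 1.941672
  p ← -0.900000 + (0.22/2)·(2.540000 + 1.941672) = -0.407016
s=0.220000, p=-0.407016:
  k1 = f(0.220000, -0.407016) = 2.007488
  k2 = f(0.440000, 0.034631) = 1.449161
  p ← -0.407016 + (0.22/2)·(2.007488 + 1.449161) = -0.026785
p(0.44) ≈ -0.0268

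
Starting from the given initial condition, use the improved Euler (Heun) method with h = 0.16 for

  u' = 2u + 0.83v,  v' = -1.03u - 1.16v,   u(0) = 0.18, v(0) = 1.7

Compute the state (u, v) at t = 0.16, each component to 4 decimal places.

0.4858, 1.3635

Heun on (u,v): k1 = f(t_n, state_n); k2 = f(t_n + h, state_n + h·k1); state_{n+1} = state_n + (h/2)·(k1 + k2).
0.000000: (0.180000, 1.700000)
  k1 = (1.771000, -2.157400)
  predictor → (0.463360, 1.354816)
  k2 = (2.051217, -2.048847)
  → (0.485777, 1.363500)
(u(0.16), v(0.16)) ≈ (0.4858, 1.3635)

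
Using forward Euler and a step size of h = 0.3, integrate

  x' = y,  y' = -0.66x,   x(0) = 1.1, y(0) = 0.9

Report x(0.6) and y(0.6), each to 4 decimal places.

Euler on (x,y): x_{n+1} = x_n + h·x', y_{n+1} = y_n + h·y'.
0.000000: (1.100000, 0.900000); f=(0.900000, -0.726000) → (1.370000, 0.682200)
0.300000: (1.370000, 0.682200); f=(0.682200, -0.904200) → (1.574660, 0.410940)
(x(0.6), y(0.6)) ≈ (1.5747, 0.4109)

1.5747, 0.4109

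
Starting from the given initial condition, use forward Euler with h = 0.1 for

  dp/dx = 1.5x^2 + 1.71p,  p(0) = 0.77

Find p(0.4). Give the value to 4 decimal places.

Euler: p_{n+1} = p_n + h·f(x_n, p_n).
x=0.000000, p=0.770000: f=1.316700 → p ← 0.770000 + 0.1·1.316700 = 0.901670
x=0.100000, p=0.901670: f=1.556856 → p ← 0.901670 + 0.1·1.556856 = 1.057356
x=0.200000, p=1.057356: f=1.868078 → p ← 1.057356 + 0.1·1.868078 = 1.244163
x=0.300000, p=1.244163: f=2.262519 → p ← 1.244163 + 0.1·2.262519 = 1.470415
p(0.4) ≈ 1.4704

1.4704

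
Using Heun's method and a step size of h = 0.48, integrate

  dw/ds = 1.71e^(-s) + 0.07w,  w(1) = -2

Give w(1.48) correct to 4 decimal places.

Heun: k1 = f(s_n, w_n); k2 = f(s_n + h, w_n + h·k1); w_{n+1} = w_n + (h/2)·(k1 + k2).
s=1.000000, w=-2.000000:
  k1 = f(1.000000, -2.000000) = 0.489074
  k2 = f(1.480000, -1.765245) = 0.265693
  w ← -2.000000 + (0.48/2)·(0.489074 + 0.265693) = -1.818856
w(1.48) ≈ -1.8189

-1.8189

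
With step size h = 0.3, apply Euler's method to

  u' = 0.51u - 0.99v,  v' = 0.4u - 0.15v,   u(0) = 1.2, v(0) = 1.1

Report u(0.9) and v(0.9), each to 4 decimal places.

0.6195, 1.3142

Euler on (u,v): u_{n+1} = u_n + h·u', v_{n+1} = v_n + h·v'.
0.000000: (1.200000, 1.100000); f=(-0.477000, 0.315000) → (1.056900, 1.194500)
0.300000: (1.056900, 1.194500); f=(-0.643536, 0.243585) → (0.863839, 1.267576)
0.600000: (0.863839, 1.267576); f=(-0.814342, 0.155399) → (0.619537, 1.314195)
(u(0.9), v(0.9)) ≈ (0.6195, 1.3142)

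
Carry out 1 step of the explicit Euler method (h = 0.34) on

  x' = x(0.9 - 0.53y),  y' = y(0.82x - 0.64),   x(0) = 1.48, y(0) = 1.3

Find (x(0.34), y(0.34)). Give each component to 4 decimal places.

1.5862, 1.5535

Euler on (x,y): x_{n+1} = x_n + h·x', y_{n+1} = y_n + h·y'.
0.000000: (1.480000, 1.300000); f=(0.312280, 0.745680) → (1.586175, 1.553531)
(x(0.34), y(0.34)) ≈ (1.5862, 1.5535)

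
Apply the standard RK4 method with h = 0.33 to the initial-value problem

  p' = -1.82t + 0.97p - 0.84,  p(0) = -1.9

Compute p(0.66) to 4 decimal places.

-4.8768

RK4: k1 = f(t_n, p_n); k2 = f(t_n + h/2, p_n + (h/2)·k1); k3 = f(t_n + h/2, p_n + (h/2)·k2); k4 = f(t_n + h, p_n + h·k3); p_{n+1} = p_n + (h/6)·(k1 + 2k2 + 2k3 + k4).
t=0.000000, p=-1.900000:
  k1 = f(0.000000, -1.900000) = -2.683000
  k2 = f(0.165000, -2.342695) = -3.412714
  k3 = f(0.165000, -2.463098) = -3.529505
  k4 = f(0.330000, -3.064737) = -4.413395
  p ← -1.900000 + (0.33/6)·(k1 + 2k2 + 2k3 + k4) = -3.053946
t=0.330000, p=-3.053946:
  k1 = f(0.330000, -3.053946) = -4.402927
  k2 = f(0.495000, -3.780429) = -5.407916
  k3 = f(0.495000, -3.946252) = -5.568764
  k4 = f(0.660000, -4.891638) = -6.786089
  p ← -3.053946 + (0.33/6)·(k1 + 2k2 + 2k3 + k4) = -4.876777
p(0.66) ≈ -4.8768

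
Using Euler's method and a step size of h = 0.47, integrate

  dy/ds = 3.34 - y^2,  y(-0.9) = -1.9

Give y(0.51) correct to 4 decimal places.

-3.4984

Euler: y_{n+1} = y_n + h·f(s_n, y_n).
s=-0.900000, y=-1.900000: f=-0.270000 → y ← -1.900000 + 0.47·(-0.270000) = -2.026900
s=-0.430000, y=-2.026900: f=-0.768324 → y ← -2.026900 + 0.47·(-0.768324) = -2.388012
s=0.040000, y=-2.388012: f=-2.362602 → y ← -2.388012 + 0.47·(-2.362602) = -3.498435
y(0.51) ≈ -3.4984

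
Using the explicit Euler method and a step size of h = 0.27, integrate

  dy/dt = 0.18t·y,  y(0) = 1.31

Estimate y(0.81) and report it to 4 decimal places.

Euler: y_{n+1} = y_n + h·f(t_n, y_n).
t=0.000000, y=1.310000: f=0.000000 → y ← 1.310000 + 0.27·0.000000 = 1.310000
t=0.270000, y=1.310000: f=0.063666 → y ← 1.310000 + 0.27·0.063666 = 1.327190
t=0.540000, y=1.327190: f=0.129003 → y ← 1.327190 + 0.27·0.129003 = 1.362021
y(0.81) ≈ 1.3620

1.3620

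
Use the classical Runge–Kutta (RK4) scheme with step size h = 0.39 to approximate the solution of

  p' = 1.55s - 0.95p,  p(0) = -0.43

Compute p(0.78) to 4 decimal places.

0.1689

RK4: k1 = f(s_n, p_n); k2 = f(s_n + h/2, p_n + (h/2)·k1); k3 = f(s_n + h/2, p_n + (h/2)·k2); k4 = f(s_n + h, p_n + h·k3); p_{n+1} = p_n + (h/6)·(k1 + 2k2 + 2k3 + k4).
s=0.000000, p=-0.430000:
  k1 = f(0.000000, -0.430000) = 0.408500
  k2 = f(0.195000, -0.350343) = 0.635075
  k3 = f(0.195000, -0.306160) = 0.593102
  k4 = f(0.390000, -0.198690) = 0.793256
  p ← -0.430000 + (0.39/6)·(k1 + 2k2 + 2k3 + k4) = -0.192223
s=0.390000, p=-0.192223:
  k1 = f(0.390000, -0.192223) = 0.787112
  k2 = f(0.585000, -0.038736) = 0.943549
  k3 = f(0.585000, -0.008231) = 0.914569
  k4 = f(0.780000, 0.164459) = 1.052764
  p ← -0.192223 + (0.39/6)·(k1 + 2k2 + 2k3 + k4) = 0.168925
p(0.78) ≈ 0.1689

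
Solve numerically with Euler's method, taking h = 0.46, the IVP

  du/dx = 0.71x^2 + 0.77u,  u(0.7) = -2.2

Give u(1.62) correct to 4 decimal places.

-3.3783

Euler: u_{n+1} = u_n + h·f(x_n, u_n).
x=0.700000, u=-2.200000: f=-1.346100 → u ← -2.200000 + 0.46·(-1.346100) = -2.819206
x=1.160000, u=-2.819206: f=-1.215413 → u ← -2.819206 + 0.46·(-1.215413) = -3.378296
u(1.62) ≈ -3.3783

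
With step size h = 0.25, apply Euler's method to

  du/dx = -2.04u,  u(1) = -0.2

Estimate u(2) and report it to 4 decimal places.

-0.0115

Euler: u_{n+1} = u_n + h·f(x_n, u_n).
x=1.000000, u=-0.200000: f=0.408000 → u ← -0.200000 + 0.25·0.408000 = -0.098000
x=1.250000, u=-0.098000: f=0.199920 → u ← -0.098000 + 0.25·0.199920 = -0.048020
x=1.500000, u=-0.048020: f=0.097961 → u ← -0.048020 + 0.25·0.097961 = -0.023530
x=1.750000, u=-0.023530: f=0.048001 → u ← -0.023530 + 0.25·0.048001 = -0.011530
u(2) ≈ -0.0115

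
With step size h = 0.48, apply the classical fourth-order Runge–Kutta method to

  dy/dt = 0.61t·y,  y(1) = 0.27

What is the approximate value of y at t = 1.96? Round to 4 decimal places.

0.6422

RK4: k1 = f(t_n, y_n); k2 = f(t_n + h/2, y_n + (h/2)·k1); k3 = f(t_n + h/2, y_n + (h/2)·k2); k4 = f(t_n + h, y_n + h·k3); y_{n+1} = y_n + (h/6)·(k1 + 2k2 + 2k3 + k4).
t=1.000000, y=0.270000:
  k1 = f(1.000000, 0.270000) = 0.164700
  k2 = f(1.240000, 0.309528) = 0.234127
  k3 = f(1.240000, 0.326190) = 0.246730
  k4 = f(1.480000, 0.388431) = 0.350675
  y ← 0.270000 + (0.48/6)·(k1 + 2k2 + 2k3 + k4) = 0.388167
t=1.480000, y=0.388167:
  k1 = f(1.480000, 0.388167) = 0.350437
  k2 = f(1.720000, 0.472272) = 0.495508
  k3 = f(1.720000, 0.507089) = 0.532038
  k4 = f(1.960000, 0.643545) = 0.769423
  y ← 0.388167 + (0.48/6)·(k1 + 2k2 + 2k3 + k4) = 0.642163
y(1.96) ≈ 0.6422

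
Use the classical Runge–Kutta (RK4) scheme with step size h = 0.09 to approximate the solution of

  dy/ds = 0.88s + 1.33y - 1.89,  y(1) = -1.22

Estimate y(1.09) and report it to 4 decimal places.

RK4: k1 = f(s_n, y_n); k2 = f(s_n + h/2, y_n + (h/2)·k1); k3 = f(s_n + h/2, y_n + (h/2)·k2); k4 = f(s_n + h, y_n + h·k3); y_{n+1} = y_n + (h/6)·(k1 + 2k2 + 2k3 + k4).
s=1.000000, y=-1.220000:
  k1 = f(1.000000, -1.220000) = -2.632600
  k2 = f(1.045000, -1.338467) = -2.750561
  k3 = f(1.045000, -1.343775) = -2.757621
  k4 = f(1.090000, -1.468186) = -2.883487
  y ← -1.220000 + (0.09/6)·(k1 + 2k2 + 2k3 + k4) = -1.467987
y(1.09) ≈ -1.4680

-1.4680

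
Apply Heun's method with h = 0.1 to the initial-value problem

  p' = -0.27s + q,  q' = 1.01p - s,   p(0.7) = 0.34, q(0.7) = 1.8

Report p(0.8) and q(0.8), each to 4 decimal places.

0.4980, 1.7675

Heun on (p,q): k1 = f(s_n, state_n); k2 = f(s_n + h, state_n + h·k1); state_{n+1} = state_n + (h/2)·(k1 + k2).
0.700000: (0.340000, 1.800000)
  k1 = (1.611000, -0.356600)
  predictor → (0.501100, 1.764340)
  k2 = (1.548340, -0.293889)
  → (0.497967, 1.767476)
(p(0.8), q(0.8)) ≈ (0.4980, 1.7675)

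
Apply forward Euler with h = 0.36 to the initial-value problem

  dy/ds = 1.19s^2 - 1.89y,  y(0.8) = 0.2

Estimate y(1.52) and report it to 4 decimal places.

0.6845

Euler: y_{n+1} = y_n + h·f(s_n, y_n).
s=0.800000, y=0.200000: f=0.383600 → y ← 0.200000 + 0.36·0.383600 = 0.338096
s=1.160000, y=0.338096: f=0.962263 → y ← 0.338096 + 0.36·0.962263 = 0.684511
y(1.52) ≈ 0.6845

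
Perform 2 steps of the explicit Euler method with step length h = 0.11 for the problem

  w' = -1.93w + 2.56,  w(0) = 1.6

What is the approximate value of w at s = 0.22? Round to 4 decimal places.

1.4962

Euler: w_{n+1} = w_n + h·f(s_n, w_n).
s=0.000000, w=1.600000: f=-0.528000 → w ← 1.600000 + 0.11·(-0.528000) = 1.541920
s=0.110000, w=1.541920: f=-0.415906 → w ← 1.541920 + 0.11·(-0.415906) = 1.496170
w(0.22) ≈ 1.4962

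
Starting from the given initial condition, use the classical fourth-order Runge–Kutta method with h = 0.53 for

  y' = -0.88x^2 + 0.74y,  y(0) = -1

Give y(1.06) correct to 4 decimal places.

-2.6210

RK4: k1 = f(x_n, y_n); k2 = f(x_n + h/2, y_n + (h/2)·k1); k3 = f(x_n + h/2, y_n + (h/2)·k2); k4 = f(x_n + h, y_n + h·k3); y_{n+1} = y_n + (h/6)·(k1 + 2k2 + 2k3 + k4).
x=0.000000, y=-1.000000:
  k1 = f(0.000000, -1.000000) = -0.740000
  k2 = f(0.265000, -1.196100) = -0.946912
  k3 = f(0.265000, -1.250932) = -0.987487
  k4 = f(0.530000, -1.523368) = -1.374485
  y ← -1.000000 + (0.53/6)·(k1 + 2k2 + 2k3 + k4) = -1.528523
x=0.530000, y=-1.528523:
  k1 = f(0.530000, -1.528523) = -1.378299
  k2 = f(0.795000, -1.893773) = -1.957574
  k3 = f(0.795000, -2.047280) = -2.071170
  k4 = f(1.060000, -2.626243) = -2.932188
  y ← -1.528523 + (0.53/6)·(k1 + 2k2 + 2k3 + k4) = -2.621028
y(1.06) ≈ -2.6210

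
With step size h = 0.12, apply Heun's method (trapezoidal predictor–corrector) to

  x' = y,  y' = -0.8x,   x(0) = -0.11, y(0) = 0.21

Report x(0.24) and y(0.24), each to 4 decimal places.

-0.0574, 0.2262

Heun on (x,y): k1 = f(t_n, state_n); k2 = f(t_n + h, state_n + h·k1); state_{n+1} = state_n + (h/2)·(k1 + k2).
0.000000: (-0.110000, 0.210000)
  k1 = (0.210000, 0.088000)
  predictor → (-0.084800, 0.220560)
  k2 = (0.220560, 0.067840)
  → (-0.084166, 0.219350)
0.120000: (-0.084166, 0.219350)
  k1 = (0.219350, 0.067333)
  predictor → (-0.057844, 0.227430)
  k2 = (0.227430, 0.046275)
  → (-0.057360, 0.226167)
(x(0.24), y(0.24)) ≈ (-0.0574, 0.2262)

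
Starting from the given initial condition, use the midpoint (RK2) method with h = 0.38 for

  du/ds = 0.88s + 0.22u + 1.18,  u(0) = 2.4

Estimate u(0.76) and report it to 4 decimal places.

Midpoint: k1 = f(s_n, u_n); k2 = f(s_n + h/2, u_n + (h/2)·k1); u_{n+1} = u_n + h·k2.
s=0.000000, u=2.400000:
  k1 = f(0.000000, 2.400000) = 1.708000
  k2 = f(0.190000, 2.724520) = 1.946594
  u ← 2.400000 + 0.38·1.946594 = 3.139706
s=0.380000, u=3.139706:
  k1 = f(0.380000, 3.139706) = 2.205135
  k2 = f(0.570000, 3.558682) = 2.464510
  u ← 3.139706 + 0.38·2.464510 = 4.076220
u(0.76) ≈ 4.0762

4.0762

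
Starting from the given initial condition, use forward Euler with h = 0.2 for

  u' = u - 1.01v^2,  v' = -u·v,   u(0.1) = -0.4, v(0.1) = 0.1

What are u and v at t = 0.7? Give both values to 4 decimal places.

Euler on (u,v): u_{n+1} = u_n + h·u', v_{n+1} = v_n + h·v'.
0.100000: (-0.400000, 0.100000); f=(-0.410100, 0.040000) → (-0.482020, 0.108000)
0.300000: (-0.482020, 0.108000); f=(-0.493801, 0.052058) → (-0.580780, 0.118412)
0.500000: (-0.580780, 0.118412); f=(-0.594942, 0.068771) → (-0.699768, 0.132166)
(u(0.7), v(0.7)) ≈ (-0.6998, 0.1322)

-0.6998, 0.1322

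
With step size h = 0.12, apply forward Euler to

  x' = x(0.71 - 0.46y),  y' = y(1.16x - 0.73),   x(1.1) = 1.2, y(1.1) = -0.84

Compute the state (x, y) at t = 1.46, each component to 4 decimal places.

Euler on (x,y): x_{n+1} = x_n + h·x', y_{n+1} = y_n + h·y'.
1.100000: (1.200000, -0.840000); f=(1.315680, -0.556080) → (1.357882, -0.906730)
1.220000: (1.357882, -0.906730); f=(1.530462, -0.766316) → (1.541537, -0.998688)
1.340000: (1.541537, -0.998688); f=(1.802668, -1.056794) → (1.757857, -1.125503)
(x(1.46), y(1.46)) ≈ (1.7579, -1.1255)

1.7579, -1.1255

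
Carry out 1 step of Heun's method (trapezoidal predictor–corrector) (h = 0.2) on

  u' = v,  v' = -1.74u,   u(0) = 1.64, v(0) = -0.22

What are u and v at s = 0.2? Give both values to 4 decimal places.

1.5389, -0.7831

Heun on (u,v): k1 = f(s_n, state_n); k2 = f(s_n + h, state_n + h·k1); state_{n+1} = state_n + (h/2)·(k1 + k2).
0.000000: (1.640000, -0.220000)
  k1 = (-0.220000, -2.853600)
  predictor → (1.596000, -0.790720)
  k2 = (-0.790720, -2.777040)
  → (1.538928, -0.783064)
(u(0.2), v(0.2)) ≈ (1.5389, -0.7831)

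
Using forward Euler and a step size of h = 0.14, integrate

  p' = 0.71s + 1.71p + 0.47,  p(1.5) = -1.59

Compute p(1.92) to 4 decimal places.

-2.1707

Euler: p_{n+1} = p_n + h·f(s_n, p_n).
s=1.500000, p=-1.590000: f=-1.183900 → p ← -1.590000 + 0.14·(-1.183900) = -1.755746
s=1.640000, p=-1.755746: f=-1.367926 → p ← -1.755746 + 0.14·(-1.367926) = -1.947256
s=1.780000, p=-1.947256: f=-1.596007 → p ← -1.947256 + 0.14·(-1.596007) = -2.170697
p(1.92) ≈ -2.1707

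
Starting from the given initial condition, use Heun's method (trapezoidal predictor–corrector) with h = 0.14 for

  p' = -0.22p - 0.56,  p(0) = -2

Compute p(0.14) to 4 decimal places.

-2.0165

Heun: k1 = f(x_n, p_n); k2 = f(x_n + h, p_n + h·k1); p_{n+1} = p_n + (h/2)·(k1 + k2).
x=0.000000, p=-2.000000:
  k1 = f(0.000000, -2.000000) = -0.120000
  k2 = f(0.140000, -2.016800) = -0.116304
  p ← -2.000000 + (0.14/2)·(-0.120000 + (-0.116304)) = -2.016541
p(0.14) ≈ -2.0165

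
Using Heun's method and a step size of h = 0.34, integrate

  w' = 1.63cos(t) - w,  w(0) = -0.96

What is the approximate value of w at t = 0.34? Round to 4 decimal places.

-0.2450

Heun: k1 = f(t_n, w_n); k2 = f(t_n + h, w_n + h·k1); w_{n+1} = w_n + (h/2)·(k1 + k2).
t=0.000000, w=-0.960000:
  k1 = f(0.000000, -0.960000) = 2.590000
  k2 = f(0.340000, -0.079400) = 1.616090
  w ← -0.960000 + (0.34/2)·(2.590000 + 1.616090) = -0.244965
w(0.34) ≈ -0.2450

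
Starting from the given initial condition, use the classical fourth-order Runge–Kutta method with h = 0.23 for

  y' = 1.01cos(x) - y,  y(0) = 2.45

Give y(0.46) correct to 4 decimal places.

1.9046

RK4: k1 = f(x_n, y_n); k2 = f(x_n + h/2, y_n + (h/2)·k1); k3 = f(x_n + h/2, y_n + (h/2)·k2); k4 = f(x_n + h, y_n + h·k3); y_{n+1} = y_n + (h/6)·(k1 + 2k2 + 2k3 + k4).
x=0.000000, y=2.450000:
  k1 = f(0.000000, 2.450000) = -1.440000
  k2 = f(0.115000, 2.284400) = -1.281071
  k3 = f(0.115000, 2.302677) = -1.299348
  k4 = f(0.230000, 2.151150) = -1.167747
  y ← 2.450000 + (0.23/6)·(k1 + 2k2 + 2k3 + k4) = 2.152204
x=0.230000, y=2.152204:
  k1 = f(0.230000, 2.152204) = -1.168801
  k2 = f(0.345000, 2.017792) = -1.067306
  k3 = f(0.345000, 2.029464) = -1.078978
  k4 = f(0.460000, 1.904039) = -0.999026
  y ← 2.152204 + (0.23/6)·(k1 + 2k2 + 2k3 + k4) = 1.904556
y(0.46) ≈ 1.9046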